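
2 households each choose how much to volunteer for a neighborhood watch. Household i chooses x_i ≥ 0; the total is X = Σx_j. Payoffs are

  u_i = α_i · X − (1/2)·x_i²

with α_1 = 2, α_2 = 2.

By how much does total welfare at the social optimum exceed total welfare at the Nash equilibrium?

4

Household i's FOC: ∂u_i/∂x_i = α_i − x_i = 0, so x_i* = α_i.
NE contributions = (2, 2); X = 4.
W^NE = (Σα)·X − ½Σα_i² = 4² − ½·8 = 12.
Planner sets x_i = Σα_j = 4 for every i, so X^SO = 2·4 = 8.
W^SO = (Σα)·X^SO − ½·2·(Σα)² = (2/2)·4² = 16.
Deadweight loss = W^SO − W^NE = 4.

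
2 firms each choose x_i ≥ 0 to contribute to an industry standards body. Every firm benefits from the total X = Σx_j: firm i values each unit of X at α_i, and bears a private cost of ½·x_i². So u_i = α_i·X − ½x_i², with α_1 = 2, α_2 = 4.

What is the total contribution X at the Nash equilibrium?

6

Firm i's FOC: ∂u_i/∂x_i = α_i − x_i = 0, so x_i* = α_i.
NE contributions = (2, 4); X = 6.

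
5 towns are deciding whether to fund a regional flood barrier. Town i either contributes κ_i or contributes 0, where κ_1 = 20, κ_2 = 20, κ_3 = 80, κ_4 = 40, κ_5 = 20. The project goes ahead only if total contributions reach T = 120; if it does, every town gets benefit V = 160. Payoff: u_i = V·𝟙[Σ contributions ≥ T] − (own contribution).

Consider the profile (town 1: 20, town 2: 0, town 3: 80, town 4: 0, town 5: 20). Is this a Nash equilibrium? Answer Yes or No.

Total = 120 ≥ 120: provided.
Town 1 (pledges 20, payoff 140): dropping to 0 → total 100, payoff 0. No gain.
Town 2 (pledges 0, payoff 160): pledging 20 → total 140, payoff 140. No gain.
Town 3 (pledges 80, payoff 80): dropping to 0 → total 40, payoff 0. No gain.
Town 4 (pledges 0, payoff 160): pledging 40 → total 160, payoff 120. No gain.
Town 5 (pledges 20, payoff 140): dropping to 0 → total 100, payoff 0. No gain.

Yes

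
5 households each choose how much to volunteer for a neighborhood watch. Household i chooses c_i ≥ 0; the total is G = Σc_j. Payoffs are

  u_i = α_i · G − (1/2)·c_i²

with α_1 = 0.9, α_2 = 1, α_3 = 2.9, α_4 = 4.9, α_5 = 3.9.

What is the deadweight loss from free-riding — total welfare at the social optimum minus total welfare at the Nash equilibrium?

Household i's FOC: ∂u_i/∂c_i = α_i − c_i = 0, so c_i* = α_i.
NE contributions = (0.9, 1, 2.9, 4.9, 3.9); G = 13.6.
W^NE = (Σα)·G − ½Σα_i² = 13.6² − ½·49.44 = 160.24.
Planner sets c_i = Σα_j = 13.6 for every i, so G^SO = 5·13.6 = 68.
W^SO = (Σα)·G^SO − ½·5·(Σα)² = (5/2)·13.6² = 462.4.
Deadweight loss = W^SO − W^NE = 302.16.

302.16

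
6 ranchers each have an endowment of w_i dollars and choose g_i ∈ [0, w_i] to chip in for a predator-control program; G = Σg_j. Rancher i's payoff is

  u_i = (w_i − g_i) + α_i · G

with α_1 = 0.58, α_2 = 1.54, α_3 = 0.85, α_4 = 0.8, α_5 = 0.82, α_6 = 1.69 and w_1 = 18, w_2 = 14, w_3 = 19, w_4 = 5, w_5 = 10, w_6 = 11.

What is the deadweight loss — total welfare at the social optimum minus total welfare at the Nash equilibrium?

∂u_i/∂g_i = α_i − 1, so rancher i contributes w_i if α_i > 1, else 0.
α_i > 1 for i ∈ {2, 6}; NE contributions (0, 14, 0, 0, 0, 11), G = 25.
W^NE = Σw_i − G^NE + (Σα_i)·G^NE = 77 + 5.28·25 = 209.
Planner: ∂(Σu_j)/∂g_i = Σα_j − 1 = 5.28 > 0, so everyone contributes w_i; G^SO = 77, W^SO = 77 + 5.28·77 = 483.56.
Deadweight loss = 274.56.

274.56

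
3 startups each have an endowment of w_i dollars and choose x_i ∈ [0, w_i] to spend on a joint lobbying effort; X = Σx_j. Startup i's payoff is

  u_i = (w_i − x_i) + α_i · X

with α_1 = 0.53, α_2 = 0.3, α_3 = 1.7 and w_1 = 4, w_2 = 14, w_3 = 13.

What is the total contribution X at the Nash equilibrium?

13

∂u_i/∂x_i = α_i − 1, so startup i contributes w_i if α_i > 1, else 0.
α_i > 1 for i ∈ {3}; NE contributions (0, 0, 13), X = 13.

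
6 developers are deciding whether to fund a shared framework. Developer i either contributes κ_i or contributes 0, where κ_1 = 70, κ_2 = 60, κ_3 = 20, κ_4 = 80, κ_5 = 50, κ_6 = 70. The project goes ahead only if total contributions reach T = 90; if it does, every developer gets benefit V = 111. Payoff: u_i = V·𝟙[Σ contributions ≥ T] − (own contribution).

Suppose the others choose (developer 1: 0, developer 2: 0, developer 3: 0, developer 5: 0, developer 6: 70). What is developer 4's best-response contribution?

80

Others' total = 70. Contributing 80 brings total to 150 ≥ 90: gain V − κ_4 = 31.
Best response: 80.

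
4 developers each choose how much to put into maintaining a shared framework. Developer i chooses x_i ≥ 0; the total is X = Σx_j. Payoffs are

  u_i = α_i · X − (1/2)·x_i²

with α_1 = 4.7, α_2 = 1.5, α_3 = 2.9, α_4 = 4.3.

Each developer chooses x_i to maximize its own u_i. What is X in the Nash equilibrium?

Developer i's FOC: ∂u_i/∂x_i = α_i − x_i = 0, so x_i* = α_i.
NE contributions = (4.7, 1.5, 2.9, 4.3); X = 13.4.

13.4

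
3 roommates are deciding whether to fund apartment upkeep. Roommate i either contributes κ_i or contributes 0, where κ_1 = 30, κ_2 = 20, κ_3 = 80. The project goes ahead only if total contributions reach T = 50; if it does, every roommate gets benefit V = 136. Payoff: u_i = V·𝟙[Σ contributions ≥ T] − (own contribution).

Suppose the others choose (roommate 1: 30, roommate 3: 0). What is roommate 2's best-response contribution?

20

Others' total = 30. Contributing 20 brings total to 50 ≥ 50: gain V − κ_2 = 116.
Best response: 20.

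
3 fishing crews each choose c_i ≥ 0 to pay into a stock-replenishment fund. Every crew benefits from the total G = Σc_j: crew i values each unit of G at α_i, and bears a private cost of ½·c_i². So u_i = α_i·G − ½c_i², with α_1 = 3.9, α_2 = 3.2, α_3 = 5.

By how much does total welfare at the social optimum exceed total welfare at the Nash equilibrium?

Crew i's FOC: ∂u_i/∂c_i = α_i − c_i = 0, so c_i* = α_i.
NE contributions = (3.9, 3.2, 5); G = 12.1.
W^NE = (Σα)·G − ½Σα_i² = 12.1² − ½·50.45 = 121.185.
Planner sets c_i = Σα_j = 12.1 for every i, so G^SO = 3·12.1 = 36.3.
W^SO = (Σα)·G^SO − ½·3·(Σα)² = (3/2)·12.1² = 219.615.
Deadweight loss = W^SO − W^NE = 98.43.

98.43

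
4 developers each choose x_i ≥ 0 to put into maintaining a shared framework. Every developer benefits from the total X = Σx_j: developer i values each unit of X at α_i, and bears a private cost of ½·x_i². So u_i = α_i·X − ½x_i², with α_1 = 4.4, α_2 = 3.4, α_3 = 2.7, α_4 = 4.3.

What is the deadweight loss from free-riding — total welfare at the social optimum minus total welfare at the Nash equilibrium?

247.39

Developer i's FOC: ∂u_i/∂x_i = α_i − x_i = 0, so x_i* = α_i.
NE contributions = (4.4, 3.4, 2.7, 4.3); X = 14.8.
W^NE = (Σα)·X − ½Σα_i² = 14.8² − ½·56.7 = 190.69.
Planner sets x_i = Σα_j = 14.8 for every i, so X^SO = 4·14.8 = 59.2.
W^SO = (Σα)·X^SO − ½·4·(Σα)² = (4/2)·14.8² = 438.08.
Deadweight loss = W^SO − W^NE = 247.39.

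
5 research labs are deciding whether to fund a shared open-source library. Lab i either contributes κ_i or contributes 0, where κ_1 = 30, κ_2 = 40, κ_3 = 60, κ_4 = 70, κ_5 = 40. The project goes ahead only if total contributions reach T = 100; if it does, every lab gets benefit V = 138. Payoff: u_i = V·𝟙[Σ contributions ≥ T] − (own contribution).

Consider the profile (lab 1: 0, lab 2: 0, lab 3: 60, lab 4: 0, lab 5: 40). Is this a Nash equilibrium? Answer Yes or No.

Yes

Total = 100 ≥ 100: provided.
Lab 1 (pledges 0, payoff 138): pledging 30 → total 130, payoff 108. No gain.
Lab 2 (pledges 0, payoff 138): pledging 40 → total 140, payoff 98. No gain.
Lab 3 (pledges 60, payoff 78): dropping to 0 → total 40, payoff 0. No gain.
Lab 4 (pledges 0, payoff 138): pledging 70 → total 170, payoff 68. No gain.
Lab 5 (pledges 40, payoff 98): dropping to 0 → total 60, payoff 0. No gain.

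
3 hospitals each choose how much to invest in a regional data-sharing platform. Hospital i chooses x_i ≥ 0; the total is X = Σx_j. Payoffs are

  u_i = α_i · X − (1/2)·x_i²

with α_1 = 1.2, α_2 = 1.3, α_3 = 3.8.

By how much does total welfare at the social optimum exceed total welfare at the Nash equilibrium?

28.63

Hospital i's FOC: ∂u_i/∂x_i = α_i − x_i = 0, so x_i* = α_i.
NE contributions = (1.2, 1.3, 3.8); X = 6.3.
W^NE = (Σα)·X − ½Σα_i² = 6.3² − ½·17.57 = 30.905.
Planner sets x_i = Σα_j = 6.3 for every i, so X^SO = 3·6.3 = 18.9.
W^SO = (Σα)·X^SO − ½·3·(Σα)² = (3/2)·6.3² = 59.535.
Deadweight loss = W^SO − W^NE = 28.63.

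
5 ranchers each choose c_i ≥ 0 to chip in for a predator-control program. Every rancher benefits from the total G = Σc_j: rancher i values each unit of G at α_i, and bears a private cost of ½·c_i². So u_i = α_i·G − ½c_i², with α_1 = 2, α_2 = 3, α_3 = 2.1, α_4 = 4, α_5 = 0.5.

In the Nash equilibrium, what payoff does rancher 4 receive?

Rancher i's FOC: ∂u_i/∂c_i = α_i − c_i = 0, so c_i* = α_i.
NE contributions = (2, 3, 2.1, 4, 0.5); G = 11.6.
u_4 = α_4·G − ½·(c_4)² = 4·11.6 − ½·4² = 38.4.

38.4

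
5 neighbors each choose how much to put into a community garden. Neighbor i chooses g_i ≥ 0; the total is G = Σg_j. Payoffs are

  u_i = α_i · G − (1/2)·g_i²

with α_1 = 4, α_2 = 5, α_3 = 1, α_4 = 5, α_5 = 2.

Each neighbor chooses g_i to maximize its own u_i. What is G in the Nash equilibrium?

Neighbor i's FOC: ∂u_i/∂g_i = α_i − g_i = 0, so g_i* = α_i.
NE contributions = (4, 5, 1, 5, 2); G = 17.

17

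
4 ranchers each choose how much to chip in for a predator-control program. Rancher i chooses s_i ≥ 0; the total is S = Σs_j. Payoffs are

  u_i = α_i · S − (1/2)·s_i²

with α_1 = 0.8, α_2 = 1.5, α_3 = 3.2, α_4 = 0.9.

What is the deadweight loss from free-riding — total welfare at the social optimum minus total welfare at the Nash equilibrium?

Rancher i's FOC: ∂u_i/∂s_i = α_i − s_i = 0, so s_i* = α_i.
NE contributions = (0.8, 1.5, 3.2, 0.9); S = 6.4.
W^NE = (Σα)·S − ½Σα_i² = 6.4² − ½·13.94 = 33.99.
Planner sets s_i = Σα_j = 6.4 for every i, so S^SO = 4·6.4 = 25.6.
W^SO = (Σα)·S^SO − ½·4·(Σα)² = (4/2)·6.4² = 81.92.
Deadweight loss = W^SO − W^NE = 47.93.

47.93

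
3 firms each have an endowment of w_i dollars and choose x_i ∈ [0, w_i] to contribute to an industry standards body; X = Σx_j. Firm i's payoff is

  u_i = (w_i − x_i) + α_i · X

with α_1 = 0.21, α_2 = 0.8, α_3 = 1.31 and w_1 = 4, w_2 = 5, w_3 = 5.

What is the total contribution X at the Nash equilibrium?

5

∂u_i/∂x_i = α_i − 1, so firm i contributes w_i if α_i > 1, else 0.
α_i > 1 for i ∈ {3}; NE contributions (0, 0, 5), X = 5.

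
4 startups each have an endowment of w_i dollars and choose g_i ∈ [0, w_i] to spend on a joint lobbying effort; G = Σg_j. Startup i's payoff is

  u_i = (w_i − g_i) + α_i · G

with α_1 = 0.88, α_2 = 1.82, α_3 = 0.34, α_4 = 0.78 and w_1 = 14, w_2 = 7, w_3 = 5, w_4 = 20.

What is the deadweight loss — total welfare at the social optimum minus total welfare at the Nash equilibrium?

109.98

∂u_i/∂g_i = α_i − 1, so startup i contributes w_i if α_i > 1, else 0.
α_i > 1 for i ∈ {2}; NE contributions (0, 7, 0, 0), G = 7.
W^NE = Σw_i − G^NE + (Σα_i)·G^NE = 46 + 2.82·7 = 65.74.
Planner: ∂(Σu_j)/∂g_i = Σα_j − 1 = 2.82 > 0, so everyone contributes w_i; G^SO = 46, W^SO = 46 + 2.82·46 = 175.72.
Deadweight loss = 109.98.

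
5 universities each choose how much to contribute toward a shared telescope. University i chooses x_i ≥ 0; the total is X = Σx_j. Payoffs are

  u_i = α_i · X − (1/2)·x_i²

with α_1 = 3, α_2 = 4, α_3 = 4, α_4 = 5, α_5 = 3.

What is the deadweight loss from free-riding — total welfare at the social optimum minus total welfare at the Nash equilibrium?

579

University i's FOC: ∂u_i/∂x_i = α_i − x_i = 0, so x_i* = α_i.
NE contributions = (3, 4, 4, 5, 3); X = 19.
W^NE = (Σα)·X − ½Σα_i² = 19² − ½·75 = 323.5.
Planner sets x_i = Σα_j = 19 for every i, so X^SO = 5·19 = 95.
W^SO = (Σα)·X^SO − ½·5·(Σα)² = (5/2)·19² = 902.5.
Deadweight loss = W^SO − W^NE = 579.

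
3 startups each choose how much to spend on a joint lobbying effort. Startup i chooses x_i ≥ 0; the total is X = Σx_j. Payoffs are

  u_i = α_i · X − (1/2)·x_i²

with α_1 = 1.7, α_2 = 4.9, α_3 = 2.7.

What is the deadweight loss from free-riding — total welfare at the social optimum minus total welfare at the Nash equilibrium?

Startup i's FOC: ∂u_i/∂x_i = α_i − x_i = 0, so x_i* = α_i.
NE contributions = (1.7, 4.9, 2.7); X = 9.3.
W^NE = (Σα)·X − ½Σα_i² = 9.3² − ½·34.19 = 69.395.
Planner sets x_i = Σα_j = 9.3 for every i, so X^SO = 3·9.3 = 27.9.
W^SO = (Σα)·X^SO − ½·3·(Σα)² = (3/2)·9.3² = 129.735.
Deadweight loss = W^SO − W^NE = 60.34.

60.34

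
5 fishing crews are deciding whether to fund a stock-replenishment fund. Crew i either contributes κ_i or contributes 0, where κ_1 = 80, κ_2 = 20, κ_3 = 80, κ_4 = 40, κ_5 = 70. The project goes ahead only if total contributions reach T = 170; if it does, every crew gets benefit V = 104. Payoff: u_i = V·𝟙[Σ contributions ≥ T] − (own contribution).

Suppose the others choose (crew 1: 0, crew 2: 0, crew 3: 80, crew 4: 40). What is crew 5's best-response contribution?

70

Others' total = 120. Contributing 70 brings total to 190 ≥ 170: gain V − κ_5 = 34.
Best response: 70.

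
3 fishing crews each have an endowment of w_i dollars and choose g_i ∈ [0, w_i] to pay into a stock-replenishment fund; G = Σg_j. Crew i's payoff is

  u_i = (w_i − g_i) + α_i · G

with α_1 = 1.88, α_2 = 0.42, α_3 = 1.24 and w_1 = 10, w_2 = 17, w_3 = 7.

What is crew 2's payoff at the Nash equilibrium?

24.14

∂u_i/∂g_i = α_i − 1, so crew i contributes w_i if α_i > 1, else 0.
α_i > 1 for i ∈ {1, 3}; NE contributions (10, 0, 7), G = 17.
u_2 = (17 − 0) + 0.42·17 = 24.14.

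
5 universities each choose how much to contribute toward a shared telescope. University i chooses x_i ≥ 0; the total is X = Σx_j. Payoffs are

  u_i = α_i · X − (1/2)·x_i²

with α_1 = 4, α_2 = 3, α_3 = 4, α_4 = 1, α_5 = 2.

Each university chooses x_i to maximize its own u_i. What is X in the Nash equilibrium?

14

University i's FOC: ∂u_i/∂x_i = α_i − x_i = 0, so x_i* = α_i.
NE contributions = (4, 3, 4, 1, 2); X = 14.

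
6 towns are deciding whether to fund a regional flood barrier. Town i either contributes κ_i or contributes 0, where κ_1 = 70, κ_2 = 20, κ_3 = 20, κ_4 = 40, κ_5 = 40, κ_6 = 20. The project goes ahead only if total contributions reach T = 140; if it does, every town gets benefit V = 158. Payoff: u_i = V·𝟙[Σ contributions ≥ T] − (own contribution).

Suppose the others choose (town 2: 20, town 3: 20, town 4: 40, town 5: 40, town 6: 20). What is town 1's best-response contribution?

0

Others' total = 140 ≥ 140; contributing adds cost 70 for no extra benefit.
Best response: 0.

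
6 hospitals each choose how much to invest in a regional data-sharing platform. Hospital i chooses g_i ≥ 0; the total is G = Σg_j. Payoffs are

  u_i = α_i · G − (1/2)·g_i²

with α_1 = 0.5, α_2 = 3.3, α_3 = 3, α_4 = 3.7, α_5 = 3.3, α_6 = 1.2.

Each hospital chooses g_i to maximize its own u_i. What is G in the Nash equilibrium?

15

Hospital i's FOC: ∂u_i/∂g_i = α_i − g_i = 0, so g_i* = α_i.
NE contributions = (0.5, 3.3, 3, 3.7, 3.3, 1.2); G = 15.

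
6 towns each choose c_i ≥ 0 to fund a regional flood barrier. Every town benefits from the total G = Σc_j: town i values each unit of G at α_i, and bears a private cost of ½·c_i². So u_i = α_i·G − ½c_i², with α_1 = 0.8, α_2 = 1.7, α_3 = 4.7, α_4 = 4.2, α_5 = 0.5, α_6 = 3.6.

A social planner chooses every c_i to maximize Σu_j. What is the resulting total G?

93

Planner FOC: ∂(Σu_j)/∂c_i = (Σα_j) − c_i = 0, so c_i^SO = Σα_j = 15.5 for every i; G^SO = 93.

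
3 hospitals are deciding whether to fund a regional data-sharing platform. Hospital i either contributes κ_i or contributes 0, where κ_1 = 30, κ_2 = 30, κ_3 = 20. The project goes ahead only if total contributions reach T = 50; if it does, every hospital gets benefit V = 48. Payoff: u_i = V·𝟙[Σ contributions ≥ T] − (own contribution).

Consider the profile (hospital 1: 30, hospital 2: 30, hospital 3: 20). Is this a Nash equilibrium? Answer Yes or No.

No

Total = 80 ≥ 50: provided.
Hospital 1 (pledges 30, payoff 18): dropping to 0 → total 50, payoff 48. Profitable deviation.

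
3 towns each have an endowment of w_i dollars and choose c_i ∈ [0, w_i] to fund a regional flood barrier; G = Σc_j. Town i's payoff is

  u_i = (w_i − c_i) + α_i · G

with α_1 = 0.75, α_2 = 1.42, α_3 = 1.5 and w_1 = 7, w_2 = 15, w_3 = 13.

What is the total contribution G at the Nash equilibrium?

28

∂u_i/∂c_i = α_i − 1, so town i contributes w_i if α_i > 1, else 0.
α_i > 1 for i ∈ {2, 3}; NE contributions (0, 15, 13), G = 28.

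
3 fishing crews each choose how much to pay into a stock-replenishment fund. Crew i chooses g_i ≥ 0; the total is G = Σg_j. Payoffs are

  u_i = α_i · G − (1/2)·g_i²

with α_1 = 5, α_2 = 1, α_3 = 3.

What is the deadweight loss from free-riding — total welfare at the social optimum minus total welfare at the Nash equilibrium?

Crew i's FOC: ∂u_i/∂g_i = α_i − g_i = 0, so g_i* = α_i.
NE contributions = (5, 1, 3); G = 9.
W^NE = (Σα)·G − ½Σα_i² = 9² − ½·35 = 63.5.
Planner sets g_i = Σα_j = 9 for every i, so G^SO = 3·9 = 27.
W^SO = (Σα)·G^SO − ½·3·(Σα)² = (3/2)·9² = 121.5.
Deadweight loss = W^SO − W^NE = 58.

58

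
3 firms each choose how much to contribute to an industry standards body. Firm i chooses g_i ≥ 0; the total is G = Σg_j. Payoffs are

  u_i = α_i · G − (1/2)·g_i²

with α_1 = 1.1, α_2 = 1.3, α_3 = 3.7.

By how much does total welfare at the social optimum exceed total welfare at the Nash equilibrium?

Firm i's FOC: ∂u_i/∂g_i = α_i − g_i = 0, so g_i* = α_i.
NE contributions = (1.1, 1.3, 3.7); G = 6.1.
W^NE = (Σα)·G − ½Σα_i² = 6.1² − ½·16.59 = 28.915.
Planner sets g_i = Σα_j = 6.1 for every i, so G^SO = 3·6.1 = 18.3.
W^SO = (Σα)·G^SO − ½·3·(Σα)² = (3/2)·6.1² = 55.815.
Deadweight loss = W^SO − W^NE = 26.9.

26.9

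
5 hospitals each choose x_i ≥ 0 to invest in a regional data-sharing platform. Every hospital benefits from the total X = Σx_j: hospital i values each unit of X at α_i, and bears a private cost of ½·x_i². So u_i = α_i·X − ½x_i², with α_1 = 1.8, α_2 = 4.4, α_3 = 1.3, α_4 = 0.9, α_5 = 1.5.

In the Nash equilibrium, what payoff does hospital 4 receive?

Hospital i's FOC: ∂u_i/∂x_i = α_i − x_i = 0, so x_i* = α_i.
NE contributions = (1.8, 4.4, 1.3, 0.9, 1.5); X = 9.9.
u_4 = α_4·X − ½·(x_4)² = 0.9·9.9 − ½·0.9² = 8.505.

8.505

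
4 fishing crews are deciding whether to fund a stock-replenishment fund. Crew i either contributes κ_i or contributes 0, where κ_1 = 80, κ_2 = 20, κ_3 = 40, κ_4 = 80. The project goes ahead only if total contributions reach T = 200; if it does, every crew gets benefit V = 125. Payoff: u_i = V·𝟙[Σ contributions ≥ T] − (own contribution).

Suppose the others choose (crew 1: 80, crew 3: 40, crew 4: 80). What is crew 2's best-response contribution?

0

Others' total = 200 ≥ 200; contributing adds cost 20 for no extra benefit.
Best response: 0.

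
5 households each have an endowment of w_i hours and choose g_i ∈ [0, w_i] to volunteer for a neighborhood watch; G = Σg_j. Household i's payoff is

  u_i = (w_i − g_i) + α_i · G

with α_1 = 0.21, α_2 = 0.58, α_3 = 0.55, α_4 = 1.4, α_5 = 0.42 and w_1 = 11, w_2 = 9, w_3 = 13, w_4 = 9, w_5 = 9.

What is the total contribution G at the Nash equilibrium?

9

∂u_i/∂g_i = α_i − 1, so household i contributes w_i if α_i > 1, else 0.
α_i > 1 for i ∈ {4}; NE contributions (0, 0, 0, 9, 0), G = 9.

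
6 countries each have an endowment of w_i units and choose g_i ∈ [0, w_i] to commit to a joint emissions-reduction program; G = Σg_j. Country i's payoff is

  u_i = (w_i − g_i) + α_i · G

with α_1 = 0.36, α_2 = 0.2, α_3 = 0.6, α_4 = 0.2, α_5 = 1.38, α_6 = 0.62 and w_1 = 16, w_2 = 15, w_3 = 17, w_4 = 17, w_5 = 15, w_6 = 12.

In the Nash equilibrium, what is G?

∂u_i/∂g_i = α_i − 1, so country i contributes w_i if α_i > 1, else 0.
α_i > 1 for i ∈ {5}; NE contributions (0, 0, 0, 0, 15, 0), G = 15.

15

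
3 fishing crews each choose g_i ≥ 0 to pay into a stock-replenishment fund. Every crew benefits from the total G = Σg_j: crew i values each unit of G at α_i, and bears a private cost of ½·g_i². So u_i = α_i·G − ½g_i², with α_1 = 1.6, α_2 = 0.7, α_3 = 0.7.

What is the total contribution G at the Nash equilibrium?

3

Crew i's FOC: ∂u_i/∂g_i = α_i − g_i = 0, so g_i* = α_i.
NE contributions = (1.6, 0.7, 0.7); G = 3.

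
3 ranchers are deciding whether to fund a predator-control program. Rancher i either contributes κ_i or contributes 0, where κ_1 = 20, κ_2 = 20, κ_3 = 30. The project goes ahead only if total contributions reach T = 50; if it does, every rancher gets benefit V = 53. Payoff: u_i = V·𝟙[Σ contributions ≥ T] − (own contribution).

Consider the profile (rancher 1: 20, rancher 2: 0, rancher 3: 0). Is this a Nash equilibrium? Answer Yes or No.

Total = 20 < 50: not provided.
Rancher 1 (pledges 20, payoff -20): dropping to 0 → total 0, payoff 0. Profitable deviation.

No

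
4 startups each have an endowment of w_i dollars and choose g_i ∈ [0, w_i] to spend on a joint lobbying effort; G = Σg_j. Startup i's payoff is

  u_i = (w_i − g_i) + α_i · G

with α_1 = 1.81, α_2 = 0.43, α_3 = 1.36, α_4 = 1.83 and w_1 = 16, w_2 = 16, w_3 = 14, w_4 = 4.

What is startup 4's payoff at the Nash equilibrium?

∂u_i/∂g_i = α_i − 1, so startup i contributes w_i if α_i > 1, else 0.
α_i > 1 for i ∈ {1, 3, 4}; NE contributions (16, 0, 14, 4), G = 34.
u_4 = (4 − 4) + 1.83·34 = 62.22.

62.22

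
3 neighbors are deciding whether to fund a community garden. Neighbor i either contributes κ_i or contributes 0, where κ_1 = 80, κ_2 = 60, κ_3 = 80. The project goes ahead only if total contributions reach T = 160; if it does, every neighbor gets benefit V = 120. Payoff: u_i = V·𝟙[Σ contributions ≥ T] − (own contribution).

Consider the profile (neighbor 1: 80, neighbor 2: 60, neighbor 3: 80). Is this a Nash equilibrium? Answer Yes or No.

No

Total = 220 ≥ 160: provided.
Neighbor 1 (pledges 80, payoff 40): dropping to 0 → total 140, payoff 0. No gain.
Neighbor 2 (pledges 60, payoff 60): dropping to 0 → total 160, payoff 120. Profitable deviation.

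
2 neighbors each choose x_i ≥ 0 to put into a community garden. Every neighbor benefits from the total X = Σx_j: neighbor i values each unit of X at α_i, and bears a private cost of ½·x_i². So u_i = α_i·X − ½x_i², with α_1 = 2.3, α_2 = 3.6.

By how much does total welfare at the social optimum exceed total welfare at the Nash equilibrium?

Neighbor i's FOC: ∂u_i/∂x_i = α_i − x_i = 0, so x_i* = α_i.
NE contributions = (2.3, 3.6); X = 5.9.
W^NE = (Σα)·X − ½Σα_i² = 5.9² − ½·18.25 = 25.685.
Planner sets x_i = Σα_j = 5.9 for every i, so X^SO = 2·5.9 = 11.8.
W^SO = (Σα)·X^SO − ½·2·(Σα)² = (2/2)·5.9² = 34.81.
Deadweight loss = W^SO − W^NE = 9.125.

9.125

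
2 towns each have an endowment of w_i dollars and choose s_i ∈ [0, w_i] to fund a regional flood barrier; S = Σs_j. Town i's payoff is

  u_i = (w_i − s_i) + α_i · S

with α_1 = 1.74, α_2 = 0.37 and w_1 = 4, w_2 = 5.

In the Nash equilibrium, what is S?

∂u_i/∂s_i = α_i − 1, so town i contributes w_i if α_i > 1, else 0.
α_i > 1 for i ∈ {1}; NE contributions (4, 0), S = 4.

4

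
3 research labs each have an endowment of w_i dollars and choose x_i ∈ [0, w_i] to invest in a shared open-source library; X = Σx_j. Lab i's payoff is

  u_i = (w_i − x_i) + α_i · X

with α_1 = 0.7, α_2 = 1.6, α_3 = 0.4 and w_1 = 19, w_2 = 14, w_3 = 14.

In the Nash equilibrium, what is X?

14

∂u_i/∂x_i = α_i − 1, so lab i contributes w_i if α_i > 1, else 0.
α_i > 1 for i ∈ {2}; NE contributions (0, 14, 0), X = 14.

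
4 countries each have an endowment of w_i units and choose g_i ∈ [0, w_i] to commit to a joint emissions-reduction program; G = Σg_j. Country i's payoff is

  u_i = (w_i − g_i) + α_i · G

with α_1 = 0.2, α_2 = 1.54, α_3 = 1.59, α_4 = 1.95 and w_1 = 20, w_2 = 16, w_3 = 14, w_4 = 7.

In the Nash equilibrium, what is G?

37

∂u_i/∂g_i = α_i − 1, so country i contributes w_i if α_i > 1, else 0.
α_i > 1 for i ∈ {2, 3, 4}; NE contributions (0, 16, 14, 7), G = 37.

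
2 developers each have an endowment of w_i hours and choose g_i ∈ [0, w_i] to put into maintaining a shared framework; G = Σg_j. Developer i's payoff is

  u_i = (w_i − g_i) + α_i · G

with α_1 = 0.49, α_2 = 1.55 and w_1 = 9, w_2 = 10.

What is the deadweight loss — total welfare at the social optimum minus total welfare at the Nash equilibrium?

9.36

∂u_i/∂g_i = α_i − 1, so developer i contributes w_i if α_i > 1, else 0.
α_i > 1 for i ∈ {2}; NE contributions (0, 10), G = 10.
W^NE = Σw_i − G^NE + (Σα_i)·G^NE = 19 + 1.04·10 = 29.4.
Planner: ∂(Σu_j)/∂g_i = Σα_j − 1 = 1.04 > 0, so everyone contributes w_i; G^SO = 19, W^SO = 19 + 1.04·19 = 38.76.
Deadweight loss = 9.36.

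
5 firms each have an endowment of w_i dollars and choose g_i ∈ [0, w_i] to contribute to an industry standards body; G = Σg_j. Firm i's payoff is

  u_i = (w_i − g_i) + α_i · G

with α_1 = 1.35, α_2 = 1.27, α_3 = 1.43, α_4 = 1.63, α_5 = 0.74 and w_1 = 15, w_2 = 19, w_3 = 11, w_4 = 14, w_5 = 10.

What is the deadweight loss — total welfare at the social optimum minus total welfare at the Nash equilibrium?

∂u_i/∂g_i = α_i − 1, so firm i contributes w_i if α_i > 1, else 0.
α_i > 1 for i ∈ {1, 2, 3, 4}; NE contributions (15, 19, 11, 14, 0), G = 59.
W^NE = Σw_i − G^NE + (Σα_i)·G^NE = 69 + 5.42·59 = 388.78.
Planner: ∂(Σu_j)/∂g_i = Σα_j − 1 = 5.42 > 0, so everyone contributes w_i; G^SO = 69, W^SO = 69 + 5.42·69 = 442.98.
Deadweight loss = 54.2.

54.2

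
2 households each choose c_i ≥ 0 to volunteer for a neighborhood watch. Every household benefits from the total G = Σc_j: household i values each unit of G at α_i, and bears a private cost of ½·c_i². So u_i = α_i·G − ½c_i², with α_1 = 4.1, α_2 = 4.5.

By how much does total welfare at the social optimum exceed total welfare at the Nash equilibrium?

18.53

Household i's FOC: ∂u_i/∂c_i = α_i − c_i = 0, so c_i* = α_i.
NE contributions = (4.1, 4.5); G = 8.6.
W^NE = (Σα)·G − ½Σα_i² = 8.6² − ½·37.06 = 55.43.
Planner sets c_i = Σα_j = 8.6 for every i, so G^SO = 2·8.6 = 17.2.
W^SO = (Σα)·G^SO − ½·2·(Σα)² = (2/2)·8.6² = 73.96.
Deadweight loss = W^SO − W^NE = 18.53.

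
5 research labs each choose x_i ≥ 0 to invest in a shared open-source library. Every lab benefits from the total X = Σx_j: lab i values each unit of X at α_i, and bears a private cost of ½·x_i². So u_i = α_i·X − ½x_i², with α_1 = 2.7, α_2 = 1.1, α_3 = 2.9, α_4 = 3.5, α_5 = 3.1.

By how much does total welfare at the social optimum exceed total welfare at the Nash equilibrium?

Lab i's FOC: ∂u_i/∂x_i = α_i − x_i = 0, so x_i* = α_i.
NE contributions = (2.7, 1.1, 2.9, 3.5, 3.1); X = 13.3.
W^NE = (Σα)·X − ½Σα_i² = 13.3² − ½·38.77 = 157.505.
Planner sets x_i = Σα_j = 13.3 for every i, so X^SO = 5·13.3 = 66.5.
W^SO = (Σα)·X^SO − ½·5·(Σα)² = (5/2)·13.3² = 442.225.
Deadweight loss = W^SO − W^NE = 284.72.

284.72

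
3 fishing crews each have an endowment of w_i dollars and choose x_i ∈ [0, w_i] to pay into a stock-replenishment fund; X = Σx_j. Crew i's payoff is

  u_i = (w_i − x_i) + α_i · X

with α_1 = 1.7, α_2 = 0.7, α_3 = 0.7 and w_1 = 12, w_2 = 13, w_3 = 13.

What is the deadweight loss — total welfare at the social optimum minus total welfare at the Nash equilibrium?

∂u_i/∂x_i = α_i − 1, so crew i contributes w_i if α_i > 1, else 0.
α_i > 1 for i ∈ {1}; NE contributions (12, 0, 0), X = 12.
W^NE = Σw_i − X^NE + (Σα_i)·X^NE = 38 + 2.1·12 = 63.2.
Planner: ∂(Σu_j)/∂x_i = Σα_j − 1 = 2.1 > 0, so everyone contributes w_i; X^SO = 38, W^SO = 38 + 2.1·38 = 117.8.
Deadweight loss = 54.6.

54.6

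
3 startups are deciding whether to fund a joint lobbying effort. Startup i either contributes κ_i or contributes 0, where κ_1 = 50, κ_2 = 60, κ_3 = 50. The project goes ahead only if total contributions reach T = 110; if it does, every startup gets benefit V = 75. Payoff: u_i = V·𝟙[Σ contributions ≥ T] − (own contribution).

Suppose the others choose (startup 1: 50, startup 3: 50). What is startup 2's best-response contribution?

Others' total = 100. Contributing 60 brings total to 160 ≥ 110: gain V − κ_2 = 15.
Best response: 60.

60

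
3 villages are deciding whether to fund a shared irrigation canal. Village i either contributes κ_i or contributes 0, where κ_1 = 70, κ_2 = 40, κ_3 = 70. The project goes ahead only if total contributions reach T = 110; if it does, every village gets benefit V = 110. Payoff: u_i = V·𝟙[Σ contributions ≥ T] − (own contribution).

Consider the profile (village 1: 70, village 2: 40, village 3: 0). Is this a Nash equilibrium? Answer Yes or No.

Yes

Total = 110 ≥ 110: provided.
Village 1 (pledges 70, payoff 40): dropping to 0 → total 40, payoff 0. No gain.
Village 2 (pledges 40, payoff 70): dropping to 0 → total 70, payoff 0. No gain.
Village 3 (pledges 0, payoff 110): pledging 70 → total 180, payoff 40. No gain.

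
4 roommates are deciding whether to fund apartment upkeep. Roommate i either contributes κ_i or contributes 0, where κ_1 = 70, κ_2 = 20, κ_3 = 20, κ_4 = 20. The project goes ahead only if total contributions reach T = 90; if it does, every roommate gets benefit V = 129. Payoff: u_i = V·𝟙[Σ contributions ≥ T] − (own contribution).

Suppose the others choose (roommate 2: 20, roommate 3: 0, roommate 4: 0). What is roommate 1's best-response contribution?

70

Others' total = 20. Contributing 70 brings total to 90 ≥ 90: gain V − κ_1 = 59.
Best response: 70.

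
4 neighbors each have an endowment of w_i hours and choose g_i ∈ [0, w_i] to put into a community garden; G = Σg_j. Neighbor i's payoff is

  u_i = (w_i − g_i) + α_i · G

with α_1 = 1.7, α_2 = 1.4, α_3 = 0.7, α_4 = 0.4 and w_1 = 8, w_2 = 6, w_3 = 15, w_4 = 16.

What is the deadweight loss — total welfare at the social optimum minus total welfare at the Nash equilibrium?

99.2

∂u_i/∂g_i = α_i − 1, so neighbor i contributes w_i if α_i > 1, else 0.
α_i > 1 for i ∈ {1, 2}; NE contributions (8, 6, 0, 0), G = 14.
W^NE = Σw_i − G^NE + (Σα_i)·G^NE = 45 + 3.2·14 = 89.8.
Planner: ∂(Σu_j)/∂g_i = Σα_j − 1 = 3.2 > 0, so everyone contributes w_i; G^SO = 45, W^SO = 45 + 3.2·45 = 189.
Deadweight loss = 99.2.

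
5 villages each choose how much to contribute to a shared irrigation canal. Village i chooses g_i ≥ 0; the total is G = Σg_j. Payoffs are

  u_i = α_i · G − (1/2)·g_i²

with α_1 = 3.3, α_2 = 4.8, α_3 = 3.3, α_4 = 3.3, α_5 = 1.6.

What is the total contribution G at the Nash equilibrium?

16.3

Village i's FOC: ∂u_i/∂g_i = α_i − g_i = 0, so g_i* = α_i.
NE contributions = (3.3, 4.8, 3.3, 3.3, 1.6); G = 16.3.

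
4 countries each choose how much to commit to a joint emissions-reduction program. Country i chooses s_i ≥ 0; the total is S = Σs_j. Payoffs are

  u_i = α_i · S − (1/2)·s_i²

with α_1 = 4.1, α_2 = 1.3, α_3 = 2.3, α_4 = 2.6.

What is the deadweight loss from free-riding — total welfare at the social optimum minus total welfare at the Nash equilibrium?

Country i's FOC: ∂u_i/∂s_i = α_i − s_i = 0, so s_i* = α_i.
NE contributions = (4.1, 1.3, 2.3, 2.6); S = 10.3.
W^NE = (Σα)·S − ½Σα_i² = 10.3² − ½·30.55 = 90.815.
Planner sets s_i = Σα_j = 10.3 for every i, so S^SO = 4·10.3 = 41.2.
W^SO = (Σα)·S^SO − ½·4·(Σα)² = (4/2)·10.3² = 212.18.
Deadweight loss = W^SO − W^NE = 121.365.

121.365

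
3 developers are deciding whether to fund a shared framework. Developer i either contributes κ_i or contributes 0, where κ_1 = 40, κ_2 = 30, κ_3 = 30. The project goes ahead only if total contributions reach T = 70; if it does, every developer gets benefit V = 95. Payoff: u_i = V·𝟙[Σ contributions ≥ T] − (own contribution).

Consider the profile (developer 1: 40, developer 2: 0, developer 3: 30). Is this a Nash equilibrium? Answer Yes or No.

Yes

Total = 70 ≥ 70: provided.
Developer 1 (pledges 40, payoff 55): dropping to 0 → total 30, payoff 0. No gain.
Developer 2 (pledges 0, payoff 95): pledging 30 → total 100, payoff 65. No gain.
Developer 3 (pledges 30, payoff 65): dropping to 0 → total 40, payoff 0. No gain.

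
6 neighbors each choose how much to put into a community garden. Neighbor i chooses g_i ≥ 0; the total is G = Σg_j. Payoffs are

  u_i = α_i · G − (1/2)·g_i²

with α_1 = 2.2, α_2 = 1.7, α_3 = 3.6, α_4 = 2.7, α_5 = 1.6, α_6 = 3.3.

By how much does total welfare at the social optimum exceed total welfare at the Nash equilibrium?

Neighbor i's FOC: ∂u_i/∂g_i = α_i − g_i = 0, so g_i* = α_i.
NE contributions = (2.2, 1.7, 3.6, 2.7, 1.6, 3.3); G = 15.1.
W^NE = (Σα)·G − ½Σα_i² = 15.1² − ½·41.43 = 207.295.
Planner sets g_i = Σα_j = 15.1 for every i, so G^SO = 6·15.1 = 90.6.
W^SO = (Σα)·G^SO − ½·6·(Σα)² = (6/2)·15.1² = 684.03.
Deadweight loss = W^SO − W^NE = 476.735.

476.735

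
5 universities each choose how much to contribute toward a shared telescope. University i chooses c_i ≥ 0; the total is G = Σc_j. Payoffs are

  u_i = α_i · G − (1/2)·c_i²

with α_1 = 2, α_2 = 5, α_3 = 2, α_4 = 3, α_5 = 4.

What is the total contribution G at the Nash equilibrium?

16

University i's FOC: ∂u_i/∂c_i = α_i − c_i = 0, so c_i* = α_i.
NE contributions = (2, 5, 2, 3, 4); G = 16.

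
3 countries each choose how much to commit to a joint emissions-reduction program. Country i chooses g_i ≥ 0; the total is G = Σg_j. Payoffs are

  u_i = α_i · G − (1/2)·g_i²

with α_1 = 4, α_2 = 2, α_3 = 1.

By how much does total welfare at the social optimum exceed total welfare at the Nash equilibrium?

Country i's FOC: ∂u_i/∂g_i = α_i − g_i = 0, so g_i* = α_i.
NE contributions = (4, 2, 1); G = 7.
W^NE = (Σα)·G − ½Σα_i² = 7² − ½·21 = 38.5.
Planner sets g_i = Σα_j = 7 for every i, so G^SO = 3·7 = 21.
W^SO = (Σα)·G^SO − ½·3·(Σα)² = (3/2)·7² = 73.5.
Deadweight loss = W^SO − W^NE = 35.

35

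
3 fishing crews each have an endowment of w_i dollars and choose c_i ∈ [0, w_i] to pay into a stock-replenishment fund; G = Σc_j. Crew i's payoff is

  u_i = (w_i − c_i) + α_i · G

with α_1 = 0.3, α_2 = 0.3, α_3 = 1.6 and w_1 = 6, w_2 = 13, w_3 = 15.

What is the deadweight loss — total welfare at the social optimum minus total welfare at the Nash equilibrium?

∂u_i/∂c_i = α_i − 1, so crew i contributes w_i if α_i > 1, else 0.
α_i > 1 for i ∈ {3}; NE contributions (0, 0, 15), G = 15.
W^NE = Σw_i − G^NE + (Σα_i)·G^NE = 34 + 1.2·15 = 52.
Planner: ∂(Σu_j)/∂c_i = Σα_j − 1 = 1.2 > 0, so everyone contributes w_i; G^SO = 34, W^SO = 34 + 1.2·34 = 74.8.
Deadweight loss = 22.8.

22.8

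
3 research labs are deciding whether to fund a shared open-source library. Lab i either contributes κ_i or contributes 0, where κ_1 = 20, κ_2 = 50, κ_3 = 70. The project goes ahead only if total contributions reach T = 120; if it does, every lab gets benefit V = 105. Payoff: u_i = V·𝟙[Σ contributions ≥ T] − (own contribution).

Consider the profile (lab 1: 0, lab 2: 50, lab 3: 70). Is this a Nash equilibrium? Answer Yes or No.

Total = 120 ≥ 120: provided.
Lab 1 (pledges 0, payoff 105): pledging 20 → total 140, payoff 85. No gain.
Lab 2 (pledges 50, payoff 55): dropping to 0 → total 70, payoff 0. No gain.
Lab 3 (pledges 70, payoff 35): dropping to 0 → total 50, payoff 0. No gain.

Yes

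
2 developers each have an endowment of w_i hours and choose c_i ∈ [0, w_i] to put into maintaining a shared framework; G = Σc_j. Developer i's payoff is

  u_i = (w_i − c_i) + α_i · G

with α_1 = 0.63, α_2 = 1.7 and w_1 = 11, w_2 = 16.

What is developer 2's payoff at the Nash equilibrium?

∂u_i/∂c_i = α_i − 1, so developer i contributes w_i if α_i > 1, else 0.
α_i > 1 for i ∈ {2}; NE contributions (0, 16), G = 16.
u_2 = (16 − 16) + 1.7·16 = 27.2.

27.2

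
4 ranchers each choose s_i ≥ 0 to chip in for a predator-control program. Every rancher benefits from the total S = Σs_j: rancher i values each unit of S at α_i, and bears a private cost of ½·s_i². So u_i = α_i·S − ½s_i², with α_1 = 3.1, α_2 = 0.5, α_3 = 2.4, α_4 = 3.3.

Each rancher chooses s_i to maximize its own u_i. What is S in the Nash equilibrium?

9.3

Rancher i's FOC: ∂u_i/∂s_i = α_i − s_i = 0, so s_i* = α_i.
NE contributions = (3.1, 0.5, 2.4, 3.3); S = 9.3.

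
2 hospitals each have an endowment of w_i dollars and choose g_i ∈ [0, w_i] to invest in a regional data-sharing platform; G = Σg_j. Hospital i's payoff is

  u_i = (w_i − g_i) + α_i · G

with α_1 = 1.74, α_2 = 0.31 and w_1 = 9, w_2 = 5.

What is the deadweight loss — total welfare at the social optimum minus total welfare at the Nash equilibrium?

∂u_i/∂g_i = α_i − 1, so hospital i contributes w_i if α_i > 1, else 0.
α_i > 1 for i ∈ {1}; NE contributions (9, 0), G = 9.
W^NE = Σw_i − G^NE + (Σα_i)·G^NE = 14 + 1.05·9 = 23.45.
Planner: ∂(Σu_j)/∂g_i = Σα_j − 1 = 1.05 > 0, so everyone contributes w_i; G^SO = 14, W^SO = 14 + 1.05·14 = 28.7.
Deadweight loss = 5.25.

5.25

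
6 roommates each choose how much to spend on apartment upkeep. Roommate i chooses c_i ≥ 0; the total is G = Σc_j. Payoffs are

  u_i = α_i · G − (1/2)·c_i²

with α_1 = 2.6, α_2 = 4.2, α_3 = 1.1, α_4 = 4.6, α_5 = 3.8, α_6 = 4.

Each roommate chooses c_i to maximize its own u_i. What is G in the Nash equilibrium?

Roommate i's FOC: ∂u_i/∂c_i = α_i − c_i = 0, so c_i* = α_i.
NE contributions = (2.6, 4.2, 1.1, 4.6, 3.8, 4); G = 20.3.

20.3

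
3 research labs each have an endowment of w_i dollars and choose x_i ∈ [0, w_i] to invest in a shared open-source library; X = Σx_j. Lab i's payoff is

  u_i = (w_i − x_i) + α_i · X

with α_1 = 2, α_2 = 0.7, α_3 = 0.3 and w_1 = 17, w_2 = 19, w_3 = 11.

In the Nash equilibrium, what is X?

17

∂u_i/∂x_i = α_i − 1, so lab i contributes w_i if α_i > 1, else 0.
α_i > 1 for i ∈ {1}; NE contributions (17, 0, 0), X = 17.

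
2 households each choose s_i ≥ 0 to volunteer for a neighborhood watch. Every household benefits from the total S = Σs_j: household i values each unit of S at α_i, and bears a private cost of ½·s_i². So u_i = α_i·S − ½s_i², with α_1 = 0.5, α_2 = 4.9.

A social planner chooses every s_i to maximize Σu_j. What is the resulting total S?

Planner FOC: ∂(Σu_j)/∂s_i = (Σα_j) − s_i = 0, so s_i^SO = Σα_j = 5.4 for every i; S^SO = 10.8.

10.8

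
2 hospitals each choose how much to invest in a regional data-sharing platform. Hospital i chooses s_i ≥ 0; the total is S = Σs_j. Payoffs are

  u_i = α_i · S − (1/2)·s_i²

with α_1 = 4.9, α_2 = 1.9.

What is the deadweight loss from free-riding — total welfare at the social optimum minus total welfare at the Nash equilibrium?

Hospital i's FOC: ∂u_i/∂s_i = α_i − s_i = 0, so s_i* = α_i.
NE contributions = (4.9, 1.9); S = 6.8.
W^NE = (Σα)·S − ½Σα_i² = 6.8² − ½·27.62 = 32.43.
Planner sets s_i = Σα_j = 6.8 for every i, so S^SO = 2·6.8 = 13.6.
W^SO = (Σα)·S^SO − ½·2·(Σα)² = (2/2)·6.8² = 46.24.
Deadweight loss = W^SO − W^NE = 13.81.

13.81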